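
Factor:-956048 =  - 2^4*59753^1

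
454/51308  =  227/25654 = 0.01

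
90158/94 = 45079/47 = 959.13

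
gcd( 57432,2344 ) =8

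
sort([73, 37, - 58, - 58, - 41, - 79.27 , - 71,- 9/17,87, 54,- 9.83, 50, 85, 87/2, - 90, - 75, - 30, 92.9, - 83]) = [ - 90, - 83, - 79.27, - 75, - 71, - 58, - 58, - 41, - 30, - 9.83,-9/17, 37, 87/2, 50, 54, 73, 85,  87,92.9 ] 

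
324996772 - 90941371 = 234055401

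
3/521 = 3/521 = 0.01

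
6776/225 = 30 +26/225 = 30.12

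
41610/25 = 1664 + 2/5 = 1664.40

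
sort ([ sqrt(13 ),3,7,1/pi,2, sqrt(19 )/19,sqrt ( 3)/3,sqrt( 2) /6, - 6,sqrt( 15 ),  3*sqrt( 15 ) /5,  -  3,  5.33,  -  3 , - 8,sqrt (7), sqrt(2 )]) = [ - 8, - 6, - 3, - 3,sqrt( 19 ) /19, sqrt( 2 )/6 , 1/pi,sqrt( 3 ) /3,sqrt(2 ),2,3*sqrt(15)/5,sqrt(7 ), 3,sqrt( 13 ),sqrt( 15),5.33, 7]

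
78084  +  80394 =158478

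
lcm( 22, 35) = 770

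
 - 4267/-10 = 426 + 7/10 = 426.70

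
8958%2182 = 230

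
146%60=26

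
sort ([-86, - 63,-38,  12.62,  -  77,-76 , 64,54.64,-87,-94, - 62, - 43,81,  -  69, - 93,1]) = [ - 94, - 93, - 87, - 86, - 77, - 76,-69 , - 63, - 62, - 43, - 38, 1 , 12.62,54.64,64, 81]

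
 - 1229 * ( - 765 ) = 940185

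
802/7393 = 802/7393 = 0.11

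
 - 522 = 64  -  586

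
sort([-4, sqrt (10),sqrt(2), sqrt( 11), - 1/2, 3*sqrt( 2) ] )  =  [- 4, - 1/2, sqrt( 2 ),sqrt( 10), sqrt (11), 3 * sqrt (2 )] 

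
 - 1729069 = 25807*(-67)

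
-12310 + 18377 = 6067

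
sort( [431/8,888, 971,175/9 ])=[175/9, 431/8,  888, 971] 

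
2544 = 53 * 48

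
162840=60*2714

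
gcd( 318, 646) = 2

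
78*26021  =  2029638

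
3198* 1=3198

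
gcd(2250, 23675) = 25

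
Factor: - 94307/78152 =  - 2^( - 3)*9769^( - 1 ) * 94307^1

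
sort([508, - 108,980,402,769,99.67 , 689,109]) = [ - 108, 99.67,109, 402,  508,689, 769, 980 ] 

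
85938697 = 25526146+60412551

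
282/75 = 3 + 19/25 = 3.76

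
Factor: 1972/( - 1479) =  - 4/3 = - 2^2 * 3^( - 1) 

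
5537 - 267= 5270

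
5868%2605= 658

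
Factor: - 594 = - 2^1*3^3*11^1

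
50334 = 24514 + 25820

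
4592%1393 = 413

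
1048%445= 158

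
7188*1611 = 11579868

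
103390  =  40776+62614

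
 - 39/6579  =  -1  +  2180/2193=   - 0.01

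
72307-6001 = 66306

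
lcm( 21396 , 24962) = 149772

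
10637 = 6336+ 4301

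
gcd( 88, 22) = 22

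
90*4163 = 374670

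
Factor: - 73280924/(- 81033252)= 3^( - 1)*19^( - 1)*293^( - 1 )*1213^( - 1) * 18320231^1 =18320231/20258313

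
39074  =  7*5582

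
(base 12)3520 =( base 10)5928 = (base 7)23166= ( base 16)1728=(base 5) 142203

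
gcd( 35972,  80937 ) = 8993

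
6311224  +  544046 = 6855270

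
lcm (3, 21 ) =21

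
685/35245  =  137/7049 =0.02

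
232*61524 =14273568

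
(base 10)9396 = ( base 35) 7ng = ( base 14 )35d2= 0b10010010110100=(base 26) DNA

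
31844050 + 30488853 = 62332903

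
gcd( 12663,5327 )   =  7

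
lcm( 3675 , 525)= 3675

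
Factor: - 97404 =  - 2^2*3^1*8117^1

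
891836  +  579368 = 1471204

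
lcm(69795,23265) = 69795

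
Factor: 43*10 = 430 = 2^1*5^1*43^1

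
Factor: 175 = 5^2*7^1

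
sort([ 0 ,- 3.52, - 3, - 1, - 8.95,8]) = [ - 8.95,-3.52,  -  3 ,- 1,  0, 8] 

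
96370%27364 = 14278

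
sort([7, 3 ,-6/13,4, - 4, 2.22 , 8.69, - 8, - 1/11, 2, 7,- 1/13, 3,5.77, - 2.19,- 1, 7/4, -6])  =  [ - 8, - 6,-4, - 2.19, - 1, - 6/13, - 1/11,-1/13, 7/4, 2, 2.22,3, 3, 4, 5.77, 7, 7, 8.69]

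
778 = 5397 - 4619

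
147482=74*1993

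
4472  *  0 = 0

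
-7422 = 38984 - 46406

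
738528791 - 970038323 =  -231509532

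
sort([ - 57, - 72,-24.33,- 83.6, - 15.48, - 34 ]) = [ - 83.6, - 72, - 57, -34, - 24.33, - 15.48]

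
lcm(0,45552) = 0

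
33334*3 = 100002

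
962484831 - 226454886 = 736029945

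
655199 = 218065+437134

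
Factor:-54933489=- 3^2*13^1*43^1*61^1*179^1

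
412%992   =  412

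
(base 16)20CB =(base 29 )9se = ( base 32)86B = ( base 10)8395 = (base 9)12457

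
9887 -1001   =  8886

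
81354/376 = 216 + 69/188 = 216.37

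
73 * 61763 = 4508699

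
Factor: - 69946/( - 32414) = 41/19 = 19^( - 1) * 41^1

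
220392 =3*73464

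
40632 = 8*5079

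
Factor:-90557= -137^1 * 661^1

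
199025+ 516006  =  715031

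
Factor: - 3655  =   - 5^1 * 17^1*43^1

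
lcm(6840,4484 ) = 403560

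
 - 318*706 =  - 224508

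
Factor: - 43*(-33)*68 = 96492 =2^2*3^1*11^1*17^1*43^1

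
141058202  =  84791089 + 56267113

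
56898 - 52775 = 4123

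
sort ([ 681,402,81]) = [ 81,402,681 ]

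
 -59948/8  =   - 7494 + 1/2 = - 7493.50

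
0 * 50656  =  0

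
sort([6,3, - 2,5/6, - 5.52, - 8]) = [ - 8, - 5.52,- 2, 5/6 , 3,6 ]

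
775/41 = 18 + 37/41 = 18.90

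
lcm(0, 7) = 0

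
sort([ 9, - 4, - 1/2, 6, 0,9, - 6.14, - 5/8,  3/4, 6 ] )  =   [ - 6.14,  -  4, - 5/8, - 1/2, 0, 3/4, 6,6 , 9,9]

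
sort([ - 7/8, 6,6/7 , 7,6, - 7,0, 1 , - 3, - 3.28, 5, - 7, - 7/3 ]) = [ - 7, - 7,-3.28, - 3, - 7/3, - 7/8 , 0,  6/7,1,5, 6, 6,  7]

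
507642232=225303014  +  282339218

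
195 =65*3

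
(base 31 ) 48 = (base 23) 5h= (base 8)204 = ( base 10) 132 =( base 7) 246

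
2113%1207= 906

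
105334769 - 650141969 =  - 544807200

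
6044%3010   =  24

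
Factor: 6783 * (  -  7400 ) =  - 2^3*3^1*5^2*7^1*17^1 * 19^1*37^1  =  - 50194200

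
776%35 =6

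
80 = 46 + 34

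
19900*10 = 199000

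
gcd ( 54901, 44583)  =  77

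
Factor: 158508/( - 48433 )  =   - 36/11 = - 2^2*3^2*11^ ( - 1)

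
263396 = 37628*7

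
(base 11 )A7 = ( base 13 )90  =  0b1110101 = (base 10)117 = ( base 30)3r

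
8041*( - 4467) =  - 35919147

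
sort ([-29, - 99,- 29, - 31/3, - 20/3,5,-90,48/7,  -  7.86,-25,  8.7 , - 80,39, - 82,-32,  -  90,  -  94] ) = [-99,-94, - 90, - 90, - 82, - 80, - 32, - 29, - 29 , - 25,  -  31/3, - 7.86, - 20/3,5,48/7,8.7,39]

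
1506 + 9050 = 10556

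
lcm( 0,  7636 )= 0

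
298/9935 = 298/9935 = 0.03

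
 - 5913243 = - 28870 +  - 5884373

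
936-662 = 274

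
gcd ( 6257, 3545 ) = 1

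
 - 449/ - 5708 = 449/5708 = 0.08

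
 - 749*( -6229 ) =4665521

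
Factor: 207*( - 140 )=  - 2^2 *3^2*5^1*7^1 * 23^1   =  - 28980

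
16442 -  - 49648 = 66090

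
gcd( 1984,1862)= 2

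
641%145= 61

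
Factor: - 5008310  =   - 2^1* 5^1*500831^1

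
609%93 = 51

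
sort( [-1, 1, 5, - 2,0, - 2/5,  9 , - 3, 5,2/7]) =[-3, - 2,  -  1,  -  2/5, 0 , 2/7, 1,5, 5,9]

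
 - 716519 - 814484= - 1531003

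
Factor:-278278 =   -  2^1*7^1*11^1 *13^1*139^1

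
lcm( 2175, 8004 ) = 200100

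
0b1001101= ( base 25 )32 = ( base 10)77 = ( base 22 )3B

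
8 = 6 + 2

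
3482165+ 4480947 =7963112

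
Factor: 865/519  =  5/3 = 3^( - 1 )*5^1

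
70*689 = 48230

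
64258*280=17992240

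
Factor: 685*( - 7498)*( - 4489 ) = 23056087570=2^1*5^1*23^1*67^2*137^1*163^1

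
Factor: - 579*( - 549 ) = 3^3 *61^1*193^1 = 317871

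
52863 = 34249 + 18614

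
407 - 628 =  - 221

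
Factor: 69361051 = 37^1*1874623^1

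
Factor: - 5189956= - 2^2*29^1*44741^1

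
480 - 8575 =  - 8095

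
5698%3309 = 2389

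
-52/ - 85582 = 26/42791=0.00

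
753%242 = 27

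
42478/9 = 4719 + 7/9 = 4719.78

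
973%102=55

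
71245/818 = 71245/818 = 87.10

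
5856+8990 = 14846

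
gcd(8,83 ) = 1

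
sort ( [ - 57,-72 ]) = [ - 72, - 57] 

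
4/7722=2/3861 = 0.00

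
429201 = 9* 47689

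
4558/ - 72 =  - 64+25/36 = - 63.31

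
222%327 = 222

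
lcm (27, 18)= 54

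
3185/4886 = 455/698 = 0.65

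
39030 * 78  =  3044340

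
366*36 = 13176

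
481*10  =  4810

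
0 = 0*8030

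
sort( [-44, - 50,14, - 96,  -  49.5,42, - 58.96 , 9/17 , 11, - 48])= [-96,-58.96,-50, - 49.5, -48,-44,9/17, 11,14, 42] 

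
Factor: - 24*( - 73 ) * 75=2^3*3^2 * 5^2*73^1= 131400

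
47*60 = 2820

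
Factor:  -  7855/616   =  -2^( - 3)*5^1*7^(-1 )*11^( - 1)*1571^1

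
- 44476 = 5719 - 50195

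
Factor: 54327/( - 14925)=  - 91/25 =-5^( - 2)*7^1*13^1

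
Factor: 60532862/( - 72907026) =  - 3^( - 1 )*13^1*61^1*283^( - 1 )*38167^1*42937^( - 1) = - 30266431/36453513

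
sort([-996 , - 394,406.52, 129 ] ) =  [ - 996  , - 394,129, 406.52]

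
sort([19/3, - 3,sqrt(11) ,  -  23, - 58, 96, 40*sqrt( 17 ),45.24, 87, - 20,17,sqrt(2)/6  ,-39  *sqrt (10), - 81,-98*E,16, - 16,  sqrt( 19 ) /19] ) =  [ - 98*E, - 39*sqrt(10 ), - 81, - 58, -23,-20,-16,-3,sqrt( 19)/19, sqrt( 2)/6,sqrt(11 ),19/3,16, 17, 45.24,87, 96,40*sqrt ( 17)] 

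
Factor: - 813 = - 3^1*271^1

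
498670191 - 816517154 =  - 317846963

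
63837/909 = 70 + 23/101=70.23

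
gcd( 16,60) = 4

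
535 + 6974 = 7509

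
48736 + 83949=132685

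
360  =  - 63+423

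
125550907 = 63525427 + 62025480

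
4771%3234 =1537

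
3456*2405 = 8311680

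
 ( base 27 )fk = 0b110101001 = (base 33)CT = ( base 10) 425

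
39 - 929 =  -890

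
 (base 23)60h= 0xc77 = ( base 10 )3191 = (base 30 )3gb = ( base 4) 301313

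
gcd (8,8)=8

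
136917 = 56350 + 80567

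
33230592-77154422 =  - 43923830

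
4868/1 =4868= 4868.00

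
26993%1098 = 641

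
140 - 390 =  - 250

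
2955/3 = 985 = 985.00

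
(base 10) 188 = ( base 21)8K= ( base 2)10111100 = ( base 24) 7K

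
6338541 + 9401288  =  15739829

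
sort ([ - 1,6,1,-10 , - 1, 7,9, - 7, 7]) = [ - 10, - 7,-1, - 1, 1,6,7, 7, 9]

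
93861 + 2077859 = 2171720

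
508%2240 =508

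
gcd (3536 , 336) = 16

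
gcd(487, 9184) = 1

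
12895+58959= 71854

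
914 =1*914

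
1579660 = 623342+956318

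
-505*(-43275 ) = 21853875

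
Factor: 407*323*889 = 116868829 = 7^1*11^1*17^1*19^1*37^1*127^1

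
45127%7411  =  661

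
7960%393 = 100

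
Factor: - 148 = - 2^2 * 37^1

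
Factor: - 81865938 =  - 2^1  *  3^1 * 7^1*11^2*89^1*181^1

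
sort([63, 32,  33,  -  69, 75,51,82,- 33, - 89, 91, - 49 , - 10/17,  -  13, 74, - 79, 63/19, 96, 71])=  [  -  89, - 79, - 69, - 49, - 33, - 13, - 10/17, 63/19, 32,33, 51, 63,  71,  74, 75, 82, 91, 96]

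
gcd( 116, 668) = 4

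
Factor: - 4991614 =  -2^1*2495807^1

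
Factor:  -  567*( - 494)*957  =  2^1*3^5*7^1*11^1*13^1*19^1*29^1  =  268053786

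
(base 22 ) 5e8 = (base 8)5260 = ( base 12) 1700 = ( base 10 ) 2736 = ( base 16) ab0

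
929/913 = 1 + 16/913 = 1.02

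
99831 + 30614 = 130445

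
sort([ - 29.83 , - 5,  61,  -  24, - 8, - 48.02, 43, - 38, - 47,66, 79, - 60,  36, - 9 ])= [ - 60, - 48.02 , - 47, - 38, - 29.83, - 24, - 9,- 8  , - 5, 36,  43,61, 66,79] 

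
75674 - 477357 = - 401683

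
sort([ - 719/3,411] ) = [ -719/3, 411]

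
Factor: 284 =2^2*71^1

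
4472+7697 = 12169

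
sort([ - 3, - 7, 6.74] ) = [ -7,  -  3 , 6.74] 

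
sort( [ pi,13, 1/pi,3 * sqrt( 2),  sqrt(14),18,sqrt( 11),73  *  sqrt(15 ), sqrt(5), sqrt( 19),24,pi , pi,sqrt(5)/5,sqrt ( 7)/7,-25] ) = [  -  25,  1/pi,  sqrt( 7) /7, sqrt(5)/5, sqrt( 5 ), pi, pi,pi, sqrt( 11) , sqrt( 14),3 * sqrt(2), sqrt( 19 ), 13,18,24,  73*sqrt( 15 )]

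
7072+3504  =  10576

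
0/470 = 0 = 0.00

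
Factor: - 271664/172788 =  - 67916/43197 = -2^2*3^( - 1 )*7^( - 1) * 11^(-2)*17^( - 1)*16979^1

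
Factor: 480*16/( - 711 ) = - 2560/237 = - 2^9  *  3^( - 1)*5^1*79^ ( - 1)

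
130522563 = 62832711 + 67689852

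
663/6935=663/6935= 0.10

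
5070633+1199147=6269780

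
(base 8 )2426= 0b10100010110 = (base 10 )1302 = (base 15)5BC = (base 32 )18m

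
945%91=35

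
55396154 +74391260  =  129787414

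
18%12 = 6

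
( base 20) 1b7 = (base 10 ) 627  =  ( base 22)16B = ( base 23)146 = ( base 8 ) 1163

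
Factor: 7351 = 7351^1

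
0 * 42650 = 0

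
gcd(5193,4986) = 9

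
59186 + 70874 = 130060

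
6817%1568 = 545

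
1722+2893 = 4615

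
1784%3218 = 1784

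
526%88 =86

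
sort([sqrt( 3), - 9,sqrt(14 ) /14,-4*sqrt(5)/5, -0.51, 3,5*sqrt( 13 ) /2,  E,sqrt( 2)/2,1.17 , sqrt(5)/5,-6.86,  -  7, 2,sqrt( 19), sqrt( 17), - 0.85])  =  [ -9,-7,  -  6.86,-4*sqrt( 5)/5, - 0.85,-0.51,sqrt( 14 ) /14, sqrt( 5 )/5,sqrt( 2) /2,1.17,sqrt( 3), 2,E, 3,sqrt( 17),  sqrt(19 ),5*sqrt(13)/2]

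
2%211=2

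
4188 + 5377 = 9565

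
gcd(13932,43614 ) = 18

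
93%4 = 1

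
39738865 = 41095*967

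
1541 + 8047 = 9588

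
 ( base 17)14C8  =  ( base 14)2409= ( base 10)6281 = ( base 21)e52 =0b1100010001001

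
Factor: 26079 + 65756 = 5^1*18367^1=91835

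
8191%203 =71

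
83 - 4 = 79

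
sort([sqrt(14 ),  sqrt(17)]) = [ sqrt(14),sqrt(17 )]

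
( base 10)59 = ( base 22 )2F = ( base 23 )2d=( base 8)73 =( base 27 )25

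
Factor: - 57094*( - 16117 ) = 920183998=2^1*71^1*227^1*28547^1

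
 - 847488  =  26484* (-32)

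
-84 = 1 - 85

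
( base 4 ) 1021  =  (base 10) 73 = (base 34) 25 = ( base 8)111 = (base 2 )1001001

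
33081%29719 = 3362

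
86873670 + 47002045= 133875715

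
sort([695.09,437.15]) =[437.15, 695.09]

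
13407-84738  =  - 71331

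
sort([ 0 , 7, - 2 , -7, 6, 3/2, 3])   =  [ - 7, - 2,0, 3/2, 3,6 , 7 ]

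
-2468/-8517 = 2468/8517 = 0.29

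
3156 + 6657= 9813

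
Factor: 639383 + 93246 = 732629 = 41^1*107^1 * 167^1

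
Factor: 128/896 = 7^( - 1) = 1/7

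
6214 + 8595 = 14809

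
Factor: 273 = 3^1*7^1*13^1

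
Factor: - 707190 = -2^1 * 3^1 * 5^1*11^1 *2143^1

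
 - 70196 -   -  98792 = 28596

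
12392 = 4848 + 7544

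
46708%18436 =9836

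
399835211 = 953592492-553757281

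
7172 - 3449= 3723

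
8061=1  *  8061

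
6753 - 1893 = 4860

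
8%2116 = 8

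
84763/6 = 14127 + 1/6 = 14127.17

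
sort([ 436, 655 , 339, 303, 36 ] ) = [ 36,303 , 339,  436, 655 ]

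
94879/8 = 94879/8 = 11859.88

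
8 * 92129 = 737032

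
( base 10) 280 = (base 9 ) 341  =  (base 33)8g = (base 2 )100011000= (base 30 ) 9a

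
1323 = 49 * 27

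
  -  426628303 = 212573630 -639201933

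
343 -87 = 256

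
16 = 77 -61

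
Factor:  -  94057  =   - 94057^1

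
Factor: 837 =3^3  *31^1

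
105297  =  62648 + 42649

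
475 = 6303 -5828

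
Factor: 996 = 2^2*3^1*83^1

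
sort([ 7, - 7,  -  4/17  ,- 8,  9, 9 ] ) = [-8 ,-7, - 4/17, 7, 9, 9]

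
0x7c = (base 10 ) 124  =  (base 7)235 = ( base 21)5J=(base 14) 8C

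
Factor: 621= 3^3*23^1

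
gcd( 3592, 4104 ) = 8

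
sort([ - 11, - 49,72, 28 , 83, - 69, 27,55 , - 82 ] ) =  [ - 82, - 69,-49, - 11, 27, 28,  55,72,83]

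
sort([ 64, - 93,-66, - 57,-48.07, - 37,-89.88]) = [ - 93, - 89.88, - 66, - 57,  -  48.07 ,-37 , 64] 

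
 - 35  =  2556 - 2591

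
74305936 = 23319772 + 50986164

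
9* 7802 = 70218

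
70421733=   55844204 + 14577529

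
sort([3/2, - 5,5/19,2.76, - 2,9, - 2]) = [ - 5, -2, -2, 5/19, 3/2 , 2.76,9]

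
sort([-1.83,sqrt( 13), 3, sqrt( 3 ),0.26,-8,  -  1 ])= [ -8,-1.83, - 1,0.26,sqrt( 3), 3, sqrt( 13)]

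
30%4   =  2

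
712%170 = 32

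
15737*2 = 31474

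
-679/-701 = 679/701 = 0.97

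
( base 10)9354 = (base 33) 8JF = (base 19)16h6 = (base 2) 10010010001010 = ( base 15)2b89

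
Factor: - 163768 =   -  2^3*11^1*1861^1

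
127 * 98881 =12557887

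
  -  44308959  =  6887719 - 51196678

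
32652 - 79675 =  -47023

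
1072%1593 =1072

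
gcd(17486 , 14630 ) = 14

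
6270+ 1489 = 7759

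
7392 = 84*88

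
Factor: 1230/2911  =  2^1*3^1*5^1 *71^(-1 ) = 30/71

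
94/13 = 7 + 3/13 = 7.23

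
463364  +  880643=1344007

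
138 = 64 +74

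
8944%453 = 337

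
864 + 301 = 1165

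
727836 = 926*786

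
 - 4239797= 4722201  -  8961998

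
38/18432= 19/9216   =  0.00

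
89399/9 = 9933 + 2/9 = 9933.22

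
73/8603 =73/8603 = 0.01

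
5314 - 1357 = 3957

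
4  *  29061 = 116244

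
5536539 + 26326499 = 31863038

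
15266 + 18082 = 33348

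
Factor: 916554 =2^1*3^1*173^1*883^1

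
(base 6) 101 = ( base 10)37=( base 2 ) 100101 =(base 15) 27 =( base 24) 1d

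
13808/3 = 13808/3 = 4602.67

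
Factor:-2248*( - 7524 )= 2^5*3^2*11^1*19^1*281^1 = 16913952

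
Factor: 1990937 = 13^1*29^1 * 5281^1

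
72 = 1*72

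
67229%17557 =14558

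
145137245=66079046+79058199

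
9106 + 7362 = 16468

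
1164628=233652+930976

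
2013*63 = 126819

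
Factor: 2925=3^2*5^2*13^1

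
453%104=37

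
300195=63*4765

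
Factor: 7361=17^1* 433^1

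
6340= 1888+4452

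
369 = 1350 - 981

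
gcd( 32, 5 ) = 1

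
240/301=240/301 = 0.80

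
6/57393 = 2/19131 = 0.00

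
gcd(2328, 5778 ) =6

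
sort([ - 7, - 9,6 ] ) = [ - 9, - 7 , 6]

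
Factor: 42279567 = 3^1*11^1 * 31^1*37^1 * 1117^1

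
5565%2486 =593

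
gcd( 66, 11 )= 11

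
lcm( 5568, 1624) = 38976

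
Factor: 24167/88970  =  2^(-1)*5^( - 1 )*7^( - 1) * 11^1*13^3*31^(  -  1 )*41^( - 1 ) 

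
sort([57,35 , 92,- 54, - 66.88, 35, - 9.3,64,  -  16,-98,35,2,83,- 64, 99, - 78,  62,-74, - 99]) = [ - 99, - 98, - 78, - 74, - 66.88,  -  64 , - 54, - 16,-9.3,2,35,35, 35, 57, 62,64,83,92,99]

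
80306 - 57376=22930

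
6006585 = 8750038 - 2743453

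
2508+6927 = 9435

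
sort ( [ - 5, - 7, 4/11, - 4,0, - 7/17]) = [-7, - 5, - 4, - 7/17 , 0,4/11 ] 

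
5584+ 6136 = 11720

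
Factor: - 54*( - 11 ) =2^1* 3^3*11^1=594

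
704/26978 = 352/13489 = 0.03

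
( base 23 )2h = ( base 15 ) 43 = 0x3f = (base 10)63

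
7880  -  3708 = 4172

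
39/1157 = 3/89 = 0.03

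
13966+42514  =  56480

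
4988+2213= 7201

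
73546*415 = 30521590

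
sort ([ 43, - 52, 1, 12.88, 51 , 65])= [ - 52, 1, 12.88, 43, 51, 65]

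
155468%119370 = 36098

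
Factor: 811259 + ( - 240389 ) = 2^1 * 3^2 * 5^1 * 6343^1 = 570870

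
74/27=2  +  20/27 = 2.74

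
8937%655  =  422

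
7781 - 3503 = 4278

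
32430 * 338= 10961340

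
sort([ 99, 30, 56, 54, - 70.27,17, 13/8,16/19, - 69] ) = [ - 70.27, -69,16/19,13/8,17,30,54, 56,99] 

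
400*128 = 51200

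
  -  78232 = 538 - 78770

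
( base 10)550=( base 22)130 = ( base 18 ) 1ca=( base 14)2b4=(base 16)226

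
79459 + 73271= 152730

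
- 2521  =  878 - 3399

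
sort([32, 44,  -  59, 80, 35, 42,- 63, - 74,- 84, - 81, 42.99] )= [ - 84,  -  81, - 74, - 63,- 59, 32,35, 42,42.99,44, 80 ] 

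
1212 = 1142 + 70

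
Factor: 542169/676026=563/702 = 2^(-1)*3^( -3)*13^(- 1)*563^1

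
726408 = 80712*9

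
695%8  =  7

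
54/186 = 9/31 = 0.29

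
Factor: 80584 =2^3*7^1*1439^1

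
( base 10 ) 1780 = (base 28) 27g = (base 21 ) 40g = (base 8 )3364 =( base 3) 2102221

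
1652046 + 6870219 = 8522265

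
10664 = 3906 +6758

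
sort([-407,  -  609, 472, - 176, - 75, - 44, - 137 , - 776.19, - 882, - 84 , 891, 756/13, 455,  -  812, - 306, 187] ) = [ - 882, - 812, - 776.19, - 609, - 407, - 306, - 176, - 137, - 84, - 75 , - 44,756/13,187,  455,472,891] 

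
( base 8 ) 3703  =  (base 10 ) 1987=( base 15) 8c7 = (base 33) 1r7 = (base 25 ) 34C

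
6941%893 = 690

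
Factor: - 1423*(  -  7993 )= 1423^1*7993^1 = 11374039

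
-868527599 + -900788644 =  - 1769316243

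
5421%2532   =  357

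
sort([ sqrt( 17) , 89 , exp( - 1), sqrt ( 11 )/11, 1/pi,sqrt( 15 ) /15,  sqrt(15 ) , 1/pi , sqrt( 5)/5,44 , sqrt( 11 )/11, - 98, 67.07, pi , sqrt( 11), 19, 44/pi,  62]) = [-98, sqrt( 15)/15, sqrt( 11) /11, sqrt( 11)/11, 1/pi,1/pi,exp( - 1),sqrt(5 ) /5,pi, sqrt( 11),sqrt( 15 ), sqrt (17),44/pi,19,  44,62, 67.07, 89 ] 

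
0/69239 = 0 = 0.00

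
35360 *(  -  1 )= - 35360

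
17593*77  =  1354661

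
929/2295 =929/2295 = 0.40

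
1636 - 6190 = -4554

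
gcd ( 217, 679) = 7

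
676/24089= 52/1853 = 0.03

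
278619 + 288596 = 567215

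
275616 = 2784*99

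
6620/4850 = 662/485 = 1.36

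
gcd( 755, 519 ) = 1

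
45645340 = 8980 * 5083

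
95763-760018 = -664255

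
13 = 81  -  68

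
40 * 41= 1640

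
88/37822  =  44/18911= 0.00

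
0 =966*0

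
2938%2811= 127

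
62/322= 31/161 = 0.19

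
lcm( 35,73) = 2555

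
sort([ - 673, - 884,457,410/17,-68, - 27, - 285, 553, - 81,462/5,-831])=[ - 884, - 831,-673,  -  285, - 81, - 68, - 27,410/17,462/5,  457,553 ] 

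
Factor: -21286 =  - 2^1*29^1*367^1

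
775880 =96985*8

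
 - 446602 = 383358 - 829960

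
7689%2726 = 2237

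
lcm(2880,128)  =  5760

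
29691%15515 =14176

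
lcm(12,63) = 252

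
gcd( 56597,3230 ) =1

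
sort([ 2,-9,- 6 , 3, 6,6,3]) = [-9 ,  -  6,  2,3, 3,6,  6 ]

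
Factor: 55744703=7^3  *331^1*491^1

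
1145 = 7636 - 6491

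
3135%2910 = 225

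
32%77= 32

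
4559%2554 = 2005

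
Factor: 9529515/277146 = 1058835/30794 = 2^ ( - 1)*3^1*5^1*89^( - 1 )*173^(-1 ) *70589^1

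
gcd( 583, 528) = 11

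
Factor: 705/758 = 2^( - 1)*3^1*5^1*47^1*379^ (  -  1)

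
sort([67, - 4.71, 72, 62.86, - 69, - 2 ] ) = [-69,-4.71, - 2,62.86, 67,72]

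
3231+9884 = 13115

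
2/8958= 1/4479 = 0.00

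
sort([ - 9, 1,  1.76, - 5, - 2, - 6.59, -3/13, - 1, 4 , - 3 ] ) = [ - 9 , - 6.59, - 5,-3, - 2, - 1, - 3/13,  1 , 1.76, 4 ]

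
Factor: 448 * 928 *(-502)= - 208703488 = - 2^12 * 7^1 * 29^1 * 251^1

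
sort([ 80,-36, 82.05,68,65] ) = [ - 36,65,68,  80, 82.05]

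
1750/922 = 1 + 414/461 = 1.90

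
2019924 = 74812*27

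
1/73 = 1/73 = 0.01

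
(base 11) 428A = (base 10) 5664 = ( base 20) e34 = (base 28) 768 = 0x1620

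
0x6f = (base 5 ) 421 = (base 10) 111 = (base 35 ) 36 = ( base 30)3l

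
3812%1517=778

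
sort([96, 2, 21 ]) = [ 2, 21 , 96]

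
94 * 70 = 6580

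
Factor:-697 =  - 17^1*41^1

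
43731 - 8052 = 35679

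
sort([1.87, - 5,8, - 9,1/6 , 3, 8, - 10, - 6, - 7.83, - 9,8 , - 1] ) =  [ - 10, - 9, - 9, - 7.83, - 6, - 5, - 1, 1/6, 1.87, 3,8, 8, 8 ] 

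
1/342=1/342 = 0.00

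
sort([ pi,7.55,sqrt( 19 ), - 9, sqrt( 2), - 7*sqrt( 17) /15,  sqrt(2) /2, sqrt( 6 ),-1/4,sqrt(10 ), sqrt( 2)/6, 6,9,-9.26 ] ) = [ - 9.26 , - 9, - 7 * sqrt(17) /15, - 1/4,sqrt(2 )/6,sqrt( 2 ) /2,  sqrt ( 2),sqrt( 6 ),pi, sqrt( 10),sqrt(19),6,7.55, 9]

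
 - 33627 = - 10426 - 23201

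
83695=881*95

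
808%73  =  5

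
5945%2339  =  1267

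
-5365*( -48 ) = 257520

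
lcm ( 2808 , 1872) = 5616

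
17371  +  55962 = 73333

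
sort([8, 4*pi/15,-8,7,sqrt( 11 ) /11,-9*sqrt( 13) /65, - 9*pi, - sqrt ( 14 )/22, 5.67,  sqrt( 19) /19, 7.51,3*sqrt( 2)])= [ - 9*pi, - 8, - 9*sqrt( 13) /65, - sqrt(14)/22, sqrt( 19) /19, sqrt(11) /11,4*pi/15, 3*sqrt( 2),5.67, 7, 7.51, 8 ] 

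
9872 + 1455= 11327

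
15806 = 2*7903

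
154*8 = 1232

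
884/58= 15+7/29 = 15.24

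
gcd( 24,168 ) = 24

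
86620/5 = 17324 = 17324.00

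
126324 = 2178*58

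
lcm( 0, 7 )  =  0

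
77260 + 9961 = 87221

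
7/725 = 7/725=   0.01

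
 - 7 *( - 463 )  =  3241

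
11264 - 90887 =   -  79623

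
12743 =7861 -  - 4882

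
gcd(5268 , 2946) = 6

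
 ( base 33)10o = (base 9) 1466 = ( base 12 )789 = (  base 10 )1113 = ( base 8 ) 2131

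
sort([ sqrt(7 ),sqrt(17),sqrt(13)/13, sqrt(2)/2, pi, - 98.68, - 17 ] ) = [ - 98.68,-17, sqrt (13 ) /13, sqrt (2 ) /2, sqrt (7 ), pi, sqrt(17)]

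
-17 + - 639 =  - 656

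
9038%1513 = 1473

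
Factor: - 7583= - 7583^1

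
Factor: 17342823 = 3^1*1901^1* 3041^1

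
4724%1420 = 464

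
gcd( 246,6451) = 1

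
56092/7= 8013+1/7 = 8013.14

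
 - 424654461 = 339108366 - 763762827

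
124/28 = 4 + 3/7 = 4.43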